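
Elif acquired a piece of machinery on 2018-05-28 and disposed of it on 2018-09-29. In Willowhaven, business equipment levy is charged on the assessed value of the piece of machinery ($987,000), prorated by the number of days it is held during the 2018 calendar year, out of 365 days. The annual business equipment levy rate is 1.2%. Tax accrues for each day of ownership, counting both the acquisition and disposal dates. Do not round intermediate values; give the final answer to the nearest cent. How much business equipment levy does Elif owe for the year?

Days held (2018-05-28 to 2018-09-29): 125 out of 365
Tax = $987,000 × 1.2% × 125/365 = $4,056.1644

$4,056.16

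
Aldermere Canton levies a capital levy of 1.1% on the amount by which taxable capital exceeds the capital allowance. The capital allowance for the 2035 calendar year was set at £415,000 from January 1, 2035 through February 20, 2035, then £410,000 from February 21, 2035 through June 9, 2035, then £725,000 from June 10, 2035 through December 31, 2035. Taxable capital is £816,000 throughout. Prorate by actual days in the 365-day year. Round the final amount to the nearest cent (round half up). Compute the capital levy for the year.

£2,512.22

January 1 – February 20, 2035: 51 days, exemption £415,000 → (£816,000 − £415,000) × 1.1% × 51/365 = £616.3315
February 21 – June 9, 2035: 109 days, exemption £410,000 → (£816,000 − £410,000) × 1.1% × 109/365 = £1,333.6822
June 10 – December 31, 2035: 205 days, exemption £725,000 → (£816,000 − £725,000) × 1.1% × 205/365 = £562.2055
Total = £2,512.2192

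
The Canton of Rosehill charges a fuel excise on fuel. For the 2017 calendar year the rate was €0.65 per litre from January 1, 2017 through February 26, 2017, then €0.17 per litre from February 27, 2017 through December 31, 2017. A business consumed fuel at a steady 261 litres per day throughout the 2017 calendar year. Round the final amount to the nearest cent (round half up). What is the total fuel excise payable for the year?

€23,336.01

January 1 – February 26, 2017: 57 days × 261 litres/day = 14,877 litres at €0.65/litre → €9,670.05
February 27 – December 31, 2017: 308 days × 261 litres/day = 80,388 litres at €0.17/litre → €13,665.96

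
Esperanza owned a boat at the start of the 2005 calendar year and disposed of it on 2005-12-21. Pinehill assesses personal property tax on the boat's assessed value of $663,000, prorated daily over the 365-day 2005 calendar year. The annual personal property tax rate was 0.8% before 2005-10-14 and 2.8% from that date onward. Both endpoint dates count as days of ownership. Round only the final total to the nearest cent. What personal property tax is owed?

2005-01-01 to 2005-10-13: 286 days at 0.8% → $663,000 × 0.8% × 286/365 = $4,156.0110
2005-10-14 to 2005-12-21: 69 days at 2.8% → $663,000 × 2.8% × 69/365 = $3,509.3589
Total = $7,665.3699

$7,665.37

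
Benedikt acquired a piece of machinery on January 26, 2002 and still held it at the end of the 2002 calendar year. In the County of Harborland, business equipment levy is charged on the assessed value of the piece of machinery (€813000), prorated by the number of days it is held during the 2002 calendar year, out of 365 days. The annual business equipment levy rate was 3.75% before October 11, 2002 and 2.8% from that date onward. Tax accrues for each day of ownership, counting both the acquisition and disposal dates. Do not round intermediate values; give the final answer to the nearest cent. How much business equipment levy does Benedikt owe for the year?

January 26 – October 10, 2002: 258 days at 3.75% → €813000 × 3.75% × 258/365 = €21550.0685
October 11 – December 31, 2002: 82 days at 2.8% → €813000 × 2.8% × 82/365 = €5114.1041
Total = €26664.1726

€26664.17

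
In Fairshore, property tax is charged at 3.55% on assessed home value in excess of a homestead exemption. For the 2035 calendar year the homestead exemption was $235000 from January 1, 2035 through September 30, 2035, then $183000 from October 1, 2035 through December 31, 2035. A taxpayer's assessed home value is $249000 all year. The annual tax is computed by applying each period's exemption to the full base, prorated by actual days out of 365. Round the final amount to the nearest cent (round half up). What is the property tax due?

January 1 – September 30, 2035: 273 days, exemption $235000 → ($249000 − $235000) × 3.55% × 273/365 = $371.7288
October 1 – December 31, 2035: 92 days, exemption $183000 → ($249000 − $183000) × 3.55% × 92/365 = $590.5644
Total = $962.2932

$962.29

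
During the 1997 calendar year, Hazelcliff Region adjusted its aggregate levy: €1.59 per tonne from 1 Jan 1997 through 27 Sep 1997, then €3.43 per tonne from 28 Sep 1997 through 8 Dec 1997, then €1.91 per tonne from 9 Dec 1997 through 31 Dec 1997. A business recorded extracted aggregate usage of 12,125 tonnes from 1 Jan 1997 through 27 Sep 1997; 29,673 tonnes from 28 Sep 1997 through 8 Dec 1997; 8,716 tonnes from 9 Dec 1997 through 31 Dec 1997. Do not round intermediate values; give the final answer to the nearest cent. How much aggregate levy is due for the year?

1 Jan – 27 Sep 1997: 12,125 tonnes at €1.59/tonne → €19,278.75
28 Sep – 8 Dec 1997: 29,673 tonnes at €3.43/tonne → €101,778.39
9 Dec – 31 Dec 1997: 8,716 tonnes at €1.91/tonne → €16,647.56

€137,704.70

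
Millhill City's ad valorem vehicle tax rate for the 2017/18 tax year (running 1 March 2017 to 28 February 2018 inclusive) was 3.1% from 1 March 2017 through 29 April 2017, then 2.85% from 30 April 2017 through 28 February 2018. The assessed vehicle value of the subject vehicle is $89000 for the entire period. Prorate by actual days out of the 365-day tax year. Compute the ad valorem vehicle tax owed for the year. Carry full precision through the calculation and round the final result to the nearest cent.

1 March – 29 April 2017: 60 days at 3.1% → $89000 × 3.1% × 60/365 = $453.5342
30 April 2017 – 28 February 2018: 305 days at 2.85% → $89000 × 2.85% × 305/365 = $2119.5411
Total = $2573.0753

$2573.08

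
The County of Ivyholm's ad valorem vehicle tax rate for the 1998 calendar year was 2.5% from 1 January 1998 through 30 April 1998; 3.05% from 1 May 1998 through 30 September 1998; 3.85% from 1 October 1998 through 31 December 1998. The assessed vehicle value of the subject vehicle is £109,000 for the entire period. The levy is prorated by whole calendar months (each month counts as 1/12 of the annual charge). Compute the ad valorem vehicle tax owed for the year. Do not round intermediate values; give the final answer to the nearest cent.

1 January – 30 April 1998: 4 months at 2.5% → £109,000 × 2.5% × 4/12 = £908.3333
1 May – 30 September 1998: 5 months at 3.05% → £109,000 × 3.05% × 5/12 = £1,385.2083
1 October – 31 December 1998: 3 months at 3.85% → £109,000 × 3.85% × 3/12 = £1,049.1250
Total = £3,342.6667

£3,342.67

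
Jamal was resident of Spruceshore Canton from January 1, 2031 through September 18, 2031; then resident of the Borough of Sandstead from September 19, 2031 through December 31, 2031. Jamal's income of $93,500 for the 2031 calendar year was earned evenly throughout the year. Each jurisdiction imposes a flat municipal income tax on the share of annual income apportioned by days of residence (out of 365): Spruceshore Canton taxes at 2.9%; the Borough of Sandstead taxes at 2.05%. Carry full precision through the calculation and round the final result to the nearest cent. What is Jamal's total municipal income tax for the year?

Spruceshore Canton, January 1 – September 18, 2031: 261 days → $93,500 × 2.9% × 261/365 = $1,938.9082
The Borough of Sandstead, September 19 – December 31, 2031: 104 days → $93,500 × 2.05% × 104/365 = $546.1425
Total = $2,485.0507

$2,485.05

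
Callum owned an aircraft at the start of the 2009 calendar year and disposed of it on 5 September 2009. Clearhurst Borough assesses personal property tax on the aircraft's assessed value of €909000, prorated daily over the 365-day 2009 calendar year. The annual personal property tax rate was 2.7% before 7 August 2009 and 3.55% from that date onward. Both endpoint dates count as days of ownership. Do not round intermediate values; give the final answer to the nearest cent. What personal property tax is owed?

€17310.85

1 January – 6 August 2009: 218 days at 2.7% → €909000 × 2.7% × 218/365 = €14658.5589
7 August – 5 September 2009: 30 days at 3.55% → €909000 × 3.55% × 30/365 = €2652.2877
Total = €17310.8466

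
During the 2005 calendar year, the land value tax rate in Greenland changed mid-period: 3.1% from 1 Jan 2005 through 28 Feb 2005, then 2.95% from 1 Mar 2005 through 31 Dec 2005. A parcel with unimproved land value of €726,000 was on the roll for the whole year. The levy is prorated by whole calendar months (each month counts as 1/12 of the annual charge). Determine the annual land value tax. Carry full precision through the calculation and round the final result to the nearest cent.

1 Jan – 28 Feb 2005: 2 months at 3.1% → €726,000 × 3.1% × 2/12 = €3,751.0000
1 Mar – 31 Dec 2005: 10 months at 2.95% → €726,000 × 2.95% × 10/12 = €17,847.5000
Total = €21,598.5000

€21,598.50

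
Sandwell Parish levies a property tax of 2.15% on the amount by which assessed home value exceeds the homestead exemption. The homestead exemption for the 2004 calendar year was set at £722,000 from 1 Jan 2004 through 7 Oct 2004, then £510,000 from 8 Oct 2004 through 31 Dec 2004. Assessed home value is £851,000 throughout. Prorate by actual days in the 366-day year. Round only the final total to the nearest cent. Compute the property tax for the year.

£3,832.05

1 Jan – 7 Oct 2004: 281 days, exemption £722,000 → (£851,000 − £722,000) × 2.15% × 281/366 = £2,129.3811
8 Oct – 31 Dec 2004: 85 days, exemption £510,000 → (£851,000 − £510,000) × 2.15% × 85/366 = £1,702.6708
Total = £3,832.0519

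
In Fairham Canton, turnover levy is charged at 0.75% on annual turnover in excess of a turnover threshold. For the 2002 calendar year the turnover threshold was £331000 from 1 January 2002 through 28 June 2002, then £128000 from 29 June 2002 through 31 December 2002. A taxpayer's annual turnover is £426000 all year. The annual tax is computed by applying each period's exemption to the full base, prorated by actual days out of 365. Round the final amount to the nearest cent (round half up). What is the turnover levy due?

1 January – 28 June 2002: 179 days, exemption £331000 → (£426000 − £331000) × 0.75% × 179/365 = £349.4178
29 June – 31 December 2002: 186 days, exemption £128000 → (£426000 − £128000) × 0.75% × 186/365 = £1138.9315
Total = £1488.3493

£1488.35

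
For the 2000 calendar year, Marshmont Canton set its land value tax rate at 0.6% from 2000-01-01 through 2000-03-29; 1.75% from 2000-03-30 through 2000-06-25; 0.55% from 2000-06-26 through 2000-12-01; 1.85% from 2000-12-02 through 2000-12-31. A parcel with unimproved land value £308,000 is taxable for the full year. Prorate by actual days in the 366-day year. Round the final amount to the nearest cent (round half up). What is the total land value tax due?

2000-01-01 to 2000-03-29: 89 days at 0.6% → £308,000 × 0.6% × 89/366 = £449.3770
2000-03-30 to 2000-06-25: 88 days at 1.75% → £308,000 × 1.75% × 88/366 = £1,295.9563
2000-06-26 to 2000-12-01: 159 days at 0.55% → £308,000 × 0.55% × 159/366 = £735.9180
2000-12-02 to 2000-12-31: 30 days at 1.85% → £308,000 × 1.85% × 30/366 = £467.0492
Total = £2,948.3005

£2,948.30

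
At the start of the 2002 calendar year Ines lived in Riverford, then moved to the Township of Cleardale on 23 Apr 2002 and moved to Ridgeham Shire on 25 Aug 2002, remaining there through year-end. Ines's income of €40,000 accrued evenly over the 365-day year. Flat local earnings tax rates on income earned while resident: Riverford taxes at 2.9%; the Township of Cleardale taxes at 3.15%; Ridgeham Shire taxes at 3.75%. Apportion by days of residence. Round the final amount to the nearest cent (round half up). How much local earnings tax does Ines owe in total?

€1,314.14

Riverford, 1 Jan – 22 Apr 2002: 112 days → €40,000 × 2.9% × 112/365 = €355.9452
The Township of Cleardale, 23 Apr – 24 Aug 2002: 124 days → €40,000 × 3.15% × 124/365 = €428.0548
Ridgeham Shire, 25 Aug – 31 Dec 2002: 129 days → €40,000 × 3.75% × 129/365 = €530.1370
Total = €1,314.1370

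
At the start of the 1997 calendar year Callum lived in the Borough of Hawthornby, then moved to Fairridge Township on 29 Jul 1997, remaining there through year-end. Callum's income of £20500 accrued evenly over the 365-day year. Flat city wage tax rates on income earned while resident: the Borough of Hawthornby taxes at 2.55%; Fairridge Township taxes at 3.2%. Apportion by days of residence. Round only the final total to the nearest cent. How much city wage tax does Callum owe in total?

£579.70

The Borough of Hawthornby, 1 Jan – 28 Jul 1997: 209 days → £20500 × 2.55% × 209/365 = £299.3281
Fairridge Township, 29 Jul – 31 Dec 1997: 156 days → £20500 × 3.2% × 156/365 = £280.3726
Total = £579.7007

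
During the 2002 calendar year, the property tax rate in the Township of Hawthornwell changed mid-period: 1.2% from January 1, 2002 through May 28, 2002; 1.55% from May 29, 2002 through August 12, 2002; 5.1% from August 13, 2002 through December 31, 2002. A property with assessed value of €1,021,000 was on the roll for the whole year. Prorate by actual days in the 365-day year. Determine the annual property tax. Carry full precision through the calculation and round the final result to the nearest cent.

€28,378.21

January 1 – May 28, 2002: 148 days at 1.2% → €1,021,000 × 1.2% × 148/365 = €4,967.9342
May 29 – August 12, 2002: 76 days at 1.55% → €1,021,000 × 1.55% × 76/365 = €3,295.1726
August 13 – December 31, 2002: 141 days at 5.1% → €1,021,000 × 5.1% × 141/365 = €20,115.0986
Total = €28,378.2055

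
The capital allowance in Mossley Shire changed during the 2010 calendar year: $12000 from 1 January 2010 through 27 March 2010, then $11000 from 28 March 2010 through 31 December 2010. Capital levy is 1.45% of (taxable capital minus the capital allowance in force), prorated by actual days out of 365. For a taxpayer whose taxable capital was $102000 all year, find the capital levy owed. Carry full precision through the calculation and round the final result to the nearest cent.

$1316.08

1 January – 27 March 2010: 86 days, exemption $12000 → ($102000 − $12000) × 1.45% × 86/365 = $307.4795
28 March – 31 December 2010: 279 days, exemption $11000 → ($102000 − $11000) × 1.45% × 279/365 = $1008.6041
Total = $1316.0836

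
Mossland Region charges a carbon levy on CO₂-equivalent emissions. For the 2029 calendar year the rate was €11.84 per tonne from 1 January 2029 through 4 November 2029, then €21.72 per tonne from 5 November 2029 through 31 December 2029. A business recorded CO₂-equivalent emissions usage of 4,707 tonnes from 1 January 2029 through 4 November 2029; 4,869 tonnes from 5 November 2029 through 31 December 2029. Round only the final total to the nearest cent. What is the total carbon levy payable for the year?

1 January – 4 November 2029: 4,707 tonnes at €11.84/tonne → €55,730.88
5 November – 31 December 2029: 4,869 tonnes at €21.72/tonne → €105,754.68

€161,485.56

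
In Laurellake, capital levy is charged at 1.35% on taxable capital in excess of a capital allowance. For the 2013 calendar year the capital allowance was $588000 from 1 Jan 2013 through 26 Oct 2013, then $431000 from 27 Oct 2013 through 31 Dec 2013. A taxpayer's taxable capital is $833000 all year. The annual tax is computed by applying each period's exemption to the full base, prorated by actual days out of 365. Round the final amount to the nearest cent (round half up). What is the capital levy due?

$3690.75

1 Jan – 26 Oct 2013: 299 days, exemption $588000 → ($833000 − $588000) × 1.35% × 299/365 = $2709.4315
27 Oct – 31 Dec 2013: 66 days, exemption $431000 → ($833000 − $431000) × 1.35% × 66/365 = $981.3205
Total = $3690.7521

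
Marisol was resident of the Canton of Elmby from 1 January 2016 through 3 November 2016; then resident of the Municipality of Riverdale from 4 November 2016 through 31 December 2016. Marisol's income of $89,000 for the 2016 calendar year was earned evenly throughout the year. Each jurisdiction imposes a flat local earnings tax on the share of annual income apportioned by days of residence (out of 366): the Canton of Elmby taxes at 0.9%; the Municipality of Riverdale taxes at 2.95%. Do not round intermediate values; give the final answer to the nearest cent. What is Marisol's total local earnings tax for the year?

$1,090.13

The Canton of Elmby, 1 January – 3 November 2016: 308 days → $89,000 × 0.9% × 308/366 = $674.0656
The Municipality of Riverdale, 4 November – 31 December 2016: 58 days → $89,000 × 2.95% × 58/366 = $416.0628
Total = $1,090.1284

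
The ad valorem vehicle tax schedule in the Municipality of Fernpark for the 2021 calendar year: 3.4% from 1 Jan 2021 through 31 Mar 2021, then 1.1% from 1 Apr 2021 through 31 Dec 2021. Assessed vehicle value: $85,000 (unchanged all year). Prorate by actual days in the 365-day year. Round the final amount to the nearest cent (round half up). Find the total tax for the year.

1 Jan – 31 Mar 2021: 90 days at 3.4% → $85,000 × 3.4% × 90/365 = $712.6027
1 Apr – 31 Dec 2021: 275 days at 1.1% → $85,000 × 1.1% × 275/365 = $704.4521
Total = $1,417.0548

$1,417.05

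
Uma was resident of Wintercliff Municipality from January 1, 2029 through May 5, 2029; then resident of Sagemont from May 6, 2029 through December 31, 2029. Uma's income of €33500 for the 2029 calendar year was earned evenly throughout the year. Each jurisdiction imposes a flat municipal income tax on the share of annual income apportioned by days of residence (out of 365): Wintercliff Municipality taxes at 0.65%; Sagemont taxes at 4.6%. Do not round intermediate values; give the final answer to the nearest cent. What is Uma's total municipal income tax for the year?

Wintercliff Municipality, January 1 – May 5, 2029: 125 days → €33500 × 0.65% × 125/365 = €74.5719
Sagemont, May 6 – December 31, 2029: 240 days → €33500 × 4.6% × 240/365 = €1013.2603
Total = €1087.8322

€1087.83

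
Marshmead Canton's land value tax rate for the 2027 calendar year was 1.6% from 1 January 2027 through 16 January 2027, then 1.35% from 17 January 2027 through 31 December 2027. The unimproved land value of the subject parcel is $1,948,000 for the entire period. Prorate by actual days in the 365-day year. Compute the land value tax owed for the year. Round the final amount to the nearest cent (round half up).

1 January – 16 January 2027: 16 days at 1.6% → $1,948,000 × 1.6% × 16/365 = $1,366.2685
17 January – 31 December 2027: 349 days at 1.35% → $1,948,000 × 1.35% × 349/365 = $25,145.2110
Total = $26,511.4795

$26,511.48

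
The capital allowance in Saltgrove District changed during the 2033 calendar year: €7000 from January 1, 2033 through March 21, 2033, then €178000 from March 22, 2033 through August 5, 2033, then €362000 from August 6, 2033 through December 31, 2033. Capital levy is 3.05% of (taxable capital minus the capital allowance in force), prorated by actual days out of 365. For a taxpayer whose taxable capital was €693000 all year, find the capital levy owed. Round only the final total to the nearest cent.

January 1 – March 21, 2033: 80 days, exemption €7000 → (€693000 − €7000) × 3.05% × 80/365 = €4585.8630
March 22 – August 5, 2033: 137 days, exemption €178000 → (€693000 − €178000) × 3.05% × 137/365 = €5895.6918
August 6 – December 31, 2033: 148 days, exemption €362000 → (€693000 − €362000) × 3.05% × 148/365 = €4093.5178
Total = €14575.0726

€14575.07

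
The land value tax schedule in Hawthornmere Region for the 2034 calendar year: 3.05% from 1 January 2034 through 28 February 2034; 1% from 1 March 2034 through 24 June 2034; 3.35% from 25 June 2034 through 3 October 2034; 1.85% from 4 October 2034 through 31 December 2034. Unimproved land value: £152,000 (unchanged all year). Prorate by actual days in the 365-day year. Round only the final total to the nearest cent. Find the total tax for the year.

1 January – 28 February 2034: 59 days at 3.05% → £152,000 × 3.05% × 59/365 = £749.3808
1 March – 24 June 2034: 116 days at 1% → £152,000 × 1% × 116/365 = £483.0685
25 June – 3 October 2034: 101 days at 3.35% → £152,000 × 3.35% × 101/365 = £1,409.0192
4 October – 31 December 2034: 89 days at 1.85% → £152,000 × 1.85% × 89/365 = £685.6658
Total = £3,327.1342

£3,327.13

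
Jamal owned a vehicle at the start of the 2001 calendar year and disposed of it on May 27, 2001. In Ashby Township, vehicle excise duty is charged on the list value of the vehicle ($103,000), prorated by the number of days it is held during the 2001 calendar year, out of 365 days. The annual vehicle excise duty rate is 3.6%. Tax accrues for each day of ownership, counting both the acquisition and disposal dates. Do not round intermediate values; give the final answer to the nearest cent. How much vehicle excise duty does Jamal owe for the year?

$1,493.36

Days held (January 1 – May 27, 2001): 147 out of 365
Tax = $103,000 × 3.6% × 147/365 = $1,493.3589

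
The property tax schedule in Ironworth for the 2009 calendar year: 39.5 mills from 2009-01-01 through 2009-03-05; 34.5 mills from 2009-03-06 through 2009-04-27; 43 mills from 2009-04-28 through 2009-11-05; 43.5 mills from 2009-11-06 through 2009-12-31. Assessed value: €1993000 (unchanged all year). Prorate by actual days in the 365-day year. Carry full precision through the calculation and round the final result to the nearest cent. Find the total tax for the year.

€82168.93

2009-01-01 to 2009-03-05: 64 days at 39.5 mills → €1993000 × 3.95% × 64/365 = €13803.5726
2009-03-06 to 2009-04-27: 53 days at 34.5 mills → €1993000 × 3.45% × 53/365 = €9984.1110
2009-04-28 to 2009-11-05: 192 days at 43 mills → €1993000 × 4.3% × 192/365 = €45080.0219
2009-11-06 to 2009-12-31: 56 days at 43.5 mills → €1993000 × 4.35% × 56/365 = €13301.2274
Total = €82168.9329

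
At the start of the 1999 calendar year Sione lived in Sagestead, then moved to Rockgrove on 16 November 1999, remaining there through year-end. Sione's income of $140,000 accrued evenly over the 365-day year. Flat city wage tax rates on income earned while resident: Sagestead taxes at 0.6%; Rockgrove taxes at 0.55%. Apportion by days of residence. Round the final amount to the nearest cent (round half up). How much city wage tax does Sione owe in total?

$831.18

Sagestead, 1 January – 15 November 1999: 319 days → $140,000 × 0.6% × 319/365 = $734.1370
Rockgrove, 16 November – 31 December 1999: 46 days → $140,000 × 0.55% × 46/365 = $97.0411
Total = $831.1781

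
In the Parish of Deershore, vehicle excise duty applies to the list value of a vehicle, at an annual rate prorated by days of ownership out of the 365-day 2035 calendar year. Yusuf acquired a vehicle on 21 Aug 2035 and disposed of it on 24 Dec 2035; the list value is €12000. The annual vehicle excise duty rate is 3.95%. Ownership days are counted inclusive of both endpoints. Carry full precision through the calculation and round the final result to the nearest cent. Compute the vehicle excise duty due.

€163.63

Days held (21 Aug – 24 Dec 2035): 126 out of 365
Tax = €12000 × 3.95% × 126/365 = €163.6274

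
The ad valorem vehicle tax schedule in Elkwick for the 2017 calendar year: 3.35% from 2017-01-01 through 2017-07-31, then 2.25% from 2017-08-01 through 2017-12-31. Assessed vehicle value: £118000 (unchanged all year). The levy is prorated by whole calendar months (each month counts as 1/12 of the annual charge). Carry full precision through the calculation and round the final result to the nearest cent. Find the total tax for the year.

£3412.17

2017-01-01 to 2017-07-31: 7 months at 3.35% → £118000 × 3.35% × 7/12 = £2305.9167
2017-08-01 to 2017-12-31: 5 months at 2.25% → £118000 × 2.25% × 5/12 = £1106.2500
Total = £3412.1667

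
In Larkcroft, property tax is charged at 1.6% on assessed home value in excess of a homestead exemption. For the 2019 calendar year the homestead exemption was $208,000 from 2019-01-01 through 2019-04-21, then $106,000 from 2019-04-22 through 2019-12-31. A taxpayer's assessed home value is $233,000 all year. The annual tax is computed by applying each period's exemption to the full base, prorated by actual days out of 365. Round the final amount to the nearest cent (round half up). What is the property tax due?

$1,535.69

2019-01-01 to 2019-04-21: 111 days, exemption $208,000 → ($233,000 − $208,000) × 1.6% × 111/365 = $121.6438
2019-04-22 to 2019-12-31: 254 days, exemption $106,000 → ($233,000 − $106,000) × 1.6% × 254/365 = $1,414.0493
Total = $1,535.6932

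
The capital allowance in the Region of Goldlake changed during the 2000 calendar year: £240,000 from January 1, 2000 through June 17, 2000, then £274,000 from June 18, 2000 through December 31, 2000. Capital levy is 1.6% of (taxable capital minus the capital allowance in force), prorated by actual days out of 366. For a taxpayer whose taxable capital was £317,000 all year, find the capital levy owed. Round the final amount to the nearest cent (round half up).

£939.19

January 1 – June 17, 2000: 169 days, exemption £240,000 → (£317,000 − £240,000) × 1.6% × 169/366 = £568.8743
June 18 – December 31, 2000: 197 days, exemption £274,000 → (£317,000 − £274,000) × 1.6% × 197/366 = £370.3169
Total = £939.1913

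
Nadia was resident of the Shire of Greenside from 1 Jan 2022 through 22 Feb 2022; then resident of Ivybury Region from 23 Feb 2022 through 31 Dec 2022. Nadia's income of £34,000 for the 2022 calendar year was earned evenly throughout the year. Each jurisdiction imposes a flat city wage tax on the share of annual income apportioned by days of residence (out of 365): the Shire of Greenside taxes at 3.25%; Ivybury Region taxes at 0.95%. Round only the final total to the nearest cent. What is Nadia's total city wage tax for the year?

£436.55

The Shire of Greenside, 1 Jan – 22 Feb 2022: 53 days → £34,000 × 3.25% × 53/365 = £160.4521
Ivybury Region, 23 Feb – 31 Dec 2022: 312 days → £34,000 × 0.95% × 312/365 = £276.0986
Total = £436.5507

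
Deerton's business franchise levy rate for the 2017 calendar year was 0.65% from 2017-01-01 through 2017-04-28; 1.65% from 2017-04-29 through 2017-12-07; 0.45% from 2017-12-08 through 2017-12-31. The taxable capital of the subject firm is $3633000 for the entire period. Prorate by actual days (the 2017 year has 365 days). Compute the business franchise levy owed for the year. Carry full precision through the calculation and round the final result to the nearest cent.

$45332.87

2017-01-01 to 2017-04-28: 118 days at 0.65% → $3633000 × 0.65% × 118/365 = $7634.2767
2017-04-29 to 2017-12-07: 223 days at 1.65% → $3633000 × 1.65% × 223/365 = $36623.6260
2017-12-08 to 2017-12-31: 24 days at 0.45% → $3633000 × 0.45% × 24/365 = $1074.9699
Total = $45332.8726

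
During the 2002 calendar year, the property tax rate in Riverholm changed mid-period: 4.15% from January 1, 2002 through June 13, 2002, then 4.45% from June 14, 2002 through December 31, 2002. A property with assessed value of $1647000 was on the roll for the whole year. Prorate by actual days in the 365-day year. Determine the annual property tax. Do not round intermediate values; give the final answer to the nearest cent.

$71071.43

January 1 – June 13, 2002: 164 days at 4.15% → $1647000 × 4.15% × 164/365 = $30710.9096
June 14 – December 31, 2002: 201 days at 4.45% → $1647000 × 4.45% × 201/365 = $40360.5247
Total = $71071.4342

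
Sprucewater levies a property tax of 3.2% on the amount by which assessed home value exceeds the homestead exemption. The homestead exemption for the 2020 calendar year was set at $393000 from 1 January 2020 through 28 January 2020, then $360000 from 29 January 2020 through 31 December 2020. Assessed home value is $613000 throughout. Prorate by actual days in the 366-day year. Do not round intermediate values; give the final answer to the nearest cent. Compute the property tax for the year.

1 January – 28 January 2020: 28 days, exemption $393000 → ($613000 − $393000) × 3.2% × 28/366 = $538.5792
29 January – 31 December 2020: 338 days, exemption $360000 → ($613000 − $360000) × 3.2% × 338/366 = $7476.6339
Total = $8015.2131

$8015.21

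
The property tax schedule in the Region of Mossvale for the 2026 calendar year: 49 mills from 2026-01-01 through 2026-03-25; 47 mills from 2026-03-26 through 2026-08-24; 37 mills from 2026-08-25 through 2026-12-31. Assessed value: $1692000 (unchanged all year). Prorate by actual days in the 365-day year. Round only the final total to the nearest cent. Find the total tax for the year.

$74322.84

2026-01-01 to 2026-03-25: 84 days at 49 mills → $1692000 × 4.9% × 84/365 = $19080.1973
2026-03-26 to 2026-08-24: 152 days at 47 mills → $1692000 × 4.7% × 152/365 = $33116.8438
2026-08-25 to 2026-12-31: 129 days at 37 mills → $1692000 × 3.7% × 129/365 = $22125.7973
Total = $74322.8384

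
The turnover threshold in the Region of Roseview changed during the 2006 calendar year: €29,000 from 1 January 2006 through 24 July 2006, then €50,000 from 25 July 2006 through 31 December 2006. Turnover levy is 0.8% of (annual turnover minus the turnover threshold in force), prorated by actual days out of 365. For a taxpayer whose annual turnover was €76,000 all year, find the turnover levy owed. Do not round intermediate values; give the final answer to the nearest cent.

1 January – 24 July 2006: 205 days, exemption €29,000 → (€76,000 − €29,000) × 0.8% × 205/365 = €211.1781
25 July – 31 December 2006: 160 days, exemption €50,000 → (€76,000 − €50,000) × 0.8% × 160/365 = €91.1781
Total = €302.3562

€302.36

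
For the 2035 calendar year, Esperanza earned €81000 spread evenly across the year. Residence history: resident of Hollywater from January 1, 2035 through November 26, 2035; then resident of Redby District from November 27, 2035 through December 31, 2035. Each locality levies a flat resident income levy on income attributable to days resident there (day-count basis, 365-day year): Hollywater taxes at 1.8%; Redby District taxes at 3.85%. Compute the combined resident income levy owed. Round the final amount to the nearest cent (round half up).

€1617.23

Hollywater, January 1 – November 26, 2035: 330 days → €81000 × 1.8% × 330/365 = €1318.1918
Redby District, November 27 – December 31, 2035: 35 days → €81000 × 3.85% × 35/365 = €299.0342
Total = €1617.2260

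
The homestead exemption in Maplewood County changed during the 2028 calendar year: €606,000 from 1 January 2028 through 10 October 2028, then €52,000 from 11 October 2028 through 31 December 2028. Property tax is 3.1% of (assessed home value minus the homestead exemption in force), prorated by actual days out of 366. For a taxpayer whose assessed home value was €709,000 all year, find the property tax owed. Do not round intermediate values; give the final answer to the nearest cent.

1 January – 10 October 2028: 284 days, exemption €606,000 → (€709,000 − €606,000) × 3.1% × 284/366 = €2,477.6284
11 October – 31 December 2028: 82 days, exemption €52,000 → (€709,000 − €52,000) × 3.1% × 82/366 = €4,563.0984
Total = €7,040.7268

€7,040.73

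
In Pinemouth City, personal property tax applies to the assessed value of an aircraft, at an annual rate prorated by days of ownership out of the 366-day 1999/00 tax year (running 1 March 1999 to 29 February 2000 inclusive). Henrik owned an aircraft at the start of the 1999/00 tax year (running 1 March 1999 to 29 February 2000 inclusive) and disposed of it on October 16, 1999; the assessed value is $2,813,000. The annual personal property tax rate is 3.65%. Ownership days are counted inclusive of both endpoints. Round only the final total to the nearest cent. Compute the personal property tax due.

$64,522.23

Days held (March 1 – October 16, 1999): 230 out of 366
Tax = $2,813,000 × 3.65% × 230/366 = $64,522.2268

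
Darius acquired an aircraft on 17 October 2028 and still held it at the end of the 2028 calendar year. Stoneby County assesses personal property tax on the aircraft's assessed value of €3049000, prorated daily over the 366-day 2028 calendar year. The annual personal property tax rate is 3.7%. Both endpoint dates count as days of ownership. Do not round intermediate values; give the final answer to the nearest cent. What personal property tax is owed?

€23425.65

Days held (17 October – 31 December 2028): 76 out of 366
Tax = €3049000 × 3.7% × 76/366 = €23425.6503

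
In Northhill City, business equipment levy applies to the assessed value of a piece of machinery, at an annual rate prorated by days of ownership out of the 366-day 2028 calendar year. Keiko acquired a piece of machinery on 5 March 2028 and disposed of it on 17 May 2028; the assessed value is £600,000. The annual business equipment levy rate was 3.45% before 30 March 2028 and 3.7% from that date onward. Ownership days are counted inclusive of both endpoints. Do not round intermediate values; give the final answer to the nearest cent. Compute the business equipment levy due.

5 March – 29 March 2028: 25 days at 3.45% → £600,000 × 3.45% × 25/366 = £1,413.9344
30 March – 17 May 2028: 49 days at 3.7% → £600,000 × 3.7% × 49/366 = £2,972.1311
Total = £4,386.0656

£4,386.07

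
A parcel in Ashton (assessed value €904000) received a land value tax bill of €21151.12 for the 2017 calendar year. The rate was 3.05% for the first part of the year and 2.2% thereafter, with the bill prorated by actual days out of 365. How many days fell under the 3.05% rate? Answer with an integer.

Let d = days at the first rate; then 365 − d days at the second rate.
€904000 × [3.05%·d + 2.2%·(365−d)] / 365 = €21151.12
Solving gives d = 60, so the new rate took effect on 2 March 2017.

60 days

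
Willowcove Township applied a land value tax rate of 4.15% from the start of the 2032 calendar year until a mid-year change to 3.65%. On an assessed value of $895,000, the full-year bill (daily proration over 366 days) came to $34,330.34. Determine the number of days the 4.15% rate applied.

Let d = days at the first rate; then 366 − d days at the second rate.
$895,000 × [4.15%·d + 3.65%·(366−d)] / 366 = $34,330.34
Solving gives d = 136, so the new rate took effect on 16 May 2032.

136 days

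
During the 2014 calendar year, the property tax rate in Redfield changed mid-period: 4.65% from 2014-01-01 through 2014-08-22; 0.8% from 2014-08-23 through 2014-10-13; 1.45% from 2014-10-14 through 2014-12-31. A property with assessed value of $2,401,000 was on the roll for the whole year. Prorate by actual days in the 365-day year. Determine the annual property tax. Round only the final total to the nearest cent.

$81,847.79

2014-01-01 to 2014-08-22: 234 days at 4.65% → $2,401,000 × 4.65% × 234/365 = $71,576.1123
2014-08-23 to 2014-10-13: 52 days at 0.8% → $2,401,000 × 0.8% × 52/365 = $2,736.4822
2014-10-14 to 2014-12-31: 79 days at 1.45% → $2,401,000 × 1.45% × 79/365 = $7,535.1932
Total = $81,847.7877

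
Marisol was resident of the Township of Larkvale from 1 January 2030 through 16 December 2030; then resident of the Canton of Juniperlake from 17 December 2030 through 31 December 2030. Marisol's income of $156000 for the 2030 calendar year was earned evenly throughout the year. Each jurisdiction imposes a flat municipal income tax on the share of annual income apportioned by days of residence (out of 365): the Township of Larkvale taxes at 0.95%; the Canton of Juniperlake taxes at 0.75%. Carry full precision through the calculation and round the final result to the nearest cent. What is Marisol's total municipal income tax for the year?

$1469.18

The Township of Larkvale, 1 January – 16 December 2030: 350 days → $156000 × 0.95% × 350/365 = $1421.0959
The Canton of Juniperlake, 17 December – 31 December 2030: 15 days → $156000 × 0.75% × 15/365 = $48.0822
Total = $1469.1781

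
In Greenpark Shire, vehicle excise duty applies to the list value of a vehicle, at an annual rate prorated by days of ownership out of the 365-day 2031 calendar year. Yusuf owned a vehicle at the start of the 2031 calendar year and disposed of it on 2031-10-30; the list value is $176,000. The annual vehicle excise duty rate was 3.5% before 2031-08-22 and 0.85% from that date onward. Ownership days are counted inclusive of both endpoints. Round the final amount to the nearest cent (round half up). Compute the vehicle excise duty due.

$4,219.18

2031-01-01 to 2031-08-21: 233 days at 3.5% → $176,000 × 3.5% × 233/365 = $3,932.2740
2031-08-22 to 2031-10-30: 70 days at 0.85% → $176,000 × 0.85% × 70/365 = $286.9041
Total = $4,219.1781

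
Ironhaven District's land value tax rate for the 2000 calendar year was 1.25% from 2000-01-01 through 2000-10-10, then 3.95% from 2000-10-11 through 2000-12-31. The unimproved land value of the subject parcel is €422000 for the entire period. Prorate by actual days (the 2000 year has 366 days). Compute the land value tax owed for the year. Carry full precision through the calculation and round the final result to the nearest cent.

€7827.75

2000-01-01 to 2000-10-10: 284 days at 1.25% → €422000 × 1.25% × 284/366 = €4093.1694
2000-10-11 to 2000-12-31: 82 days at 3.95% → €422000 × 3.95% × 82/366 = €3734.5847
Total = €7827.7541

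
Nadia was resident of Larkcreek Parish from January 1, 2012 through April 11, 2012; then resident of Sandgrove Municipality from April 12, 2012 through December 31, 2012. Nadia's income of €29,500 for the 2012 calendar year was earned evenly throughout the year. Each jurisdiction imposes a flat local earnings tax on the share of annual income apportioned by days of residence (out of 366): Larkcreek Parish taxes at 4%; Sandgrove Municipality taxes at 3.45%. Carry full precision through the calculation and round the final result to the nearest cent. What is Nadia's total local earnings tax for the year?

Larkcreek Parish, January 1 – April 11, 2012: 102 days → €29,500 × 4% × 102/366 = €328.8525
Sandgrove Municipality, April 12 – December 31, 2012: 264 days → €29,500 × 3.45% × 264/366 = €734.1148
Total = €1,062.9672

€1,062.97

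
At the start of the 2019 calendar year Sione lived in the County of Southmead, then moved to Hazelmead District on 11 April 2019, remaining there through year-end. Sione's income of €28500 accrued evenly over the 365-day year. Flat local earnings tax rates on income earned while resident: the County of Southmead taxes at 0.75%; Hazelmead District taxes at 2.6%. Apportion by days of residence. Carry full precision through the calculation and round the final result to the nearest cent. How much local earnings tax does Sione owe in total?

The County of Southmead, 1 January – 10 April 2019: 100 days → €28500 × 0.75% × 100/365 = €58.5616
Hazelmead District, 11 April – 31 December 2019: 265 days → €28500 × 2.6% × 265/365 = €537.9863
Total = €596.5479

€596.55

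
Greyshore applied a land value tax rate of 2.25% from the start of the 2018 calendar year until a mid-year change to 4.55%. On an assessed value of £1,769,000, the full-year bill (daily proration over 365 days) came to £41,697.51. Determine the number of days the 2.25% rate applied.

348 days

Let d = days at the first rate; then 365 − d days at the second rate.
£1,769,000 × [2.25%·d + 4.55%·(365−d)] / 365 = £41,697.51
Solving gives d = 348, so the new rate took effect on December 15, 2018.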